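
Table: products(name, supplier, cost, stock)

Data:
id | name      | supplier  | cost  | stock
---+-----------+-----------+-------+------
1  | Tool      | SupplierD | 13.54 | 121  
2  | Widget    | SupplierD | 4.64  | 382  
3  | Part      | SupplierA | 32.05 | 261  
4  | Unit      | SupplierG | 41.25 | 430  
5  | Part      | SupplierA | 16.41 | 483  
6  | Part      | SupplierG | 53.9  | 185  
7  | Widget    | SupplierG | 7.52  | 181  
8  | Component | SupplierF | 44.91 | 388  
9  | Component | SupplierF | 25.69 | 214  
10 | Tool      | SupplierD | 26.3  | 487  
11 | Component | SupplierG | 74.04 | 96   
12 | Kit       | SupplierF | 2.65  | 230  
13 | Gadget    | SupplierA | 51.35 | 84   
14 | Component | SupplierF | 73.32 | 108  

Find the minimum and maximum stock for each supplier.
SELECT supplier, MIN(stock), MAX(stock)
FROM products
GROUP BY supplier

Result:
  SupplierA: min=84, max=483
  SupplierD: min=121, max=487
  SupplierF: min=108, max=388
  SupplierG: min=96, max=430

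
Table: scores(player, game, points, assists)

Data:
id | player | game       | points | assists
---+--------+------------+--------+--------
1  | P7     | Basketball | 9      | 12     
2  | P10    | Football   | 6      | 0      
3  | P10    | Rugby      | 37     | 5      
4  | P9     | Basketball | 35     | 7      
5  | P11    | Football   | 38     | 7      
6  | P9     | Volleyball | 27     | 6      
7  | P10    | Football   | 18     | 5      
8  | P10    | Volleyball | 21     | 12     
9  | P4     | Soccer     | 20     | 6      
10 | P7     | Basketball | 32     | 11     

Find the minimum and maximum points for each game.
SELECT game, MIN(points), MAX(points)
FROM scores
GROUP BY game

Result:
  Basketball: min=9, max=35
  Football: min=6, max=38
  Rugby: min=37, max=37
  Soccer: min=20, max=20
  Volleyball: min=21, max=27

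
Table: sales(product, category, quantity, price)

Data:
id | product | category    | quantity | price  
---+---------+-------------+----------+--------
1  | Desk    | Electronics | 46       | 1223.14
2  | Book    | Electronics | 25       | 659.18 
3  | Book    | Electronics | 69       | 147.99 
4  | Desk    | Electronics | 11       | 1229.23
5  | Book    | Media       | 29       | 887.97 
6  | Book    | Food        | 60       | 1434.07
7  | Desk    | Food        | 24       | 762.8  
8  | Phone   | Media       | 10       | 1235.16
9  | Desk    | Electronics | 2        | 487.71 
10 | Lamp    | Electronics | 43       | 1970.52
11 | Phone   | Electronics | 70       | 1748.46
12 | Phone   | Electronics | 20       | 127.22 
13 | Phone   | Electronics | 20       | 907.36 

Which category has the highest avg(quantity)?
SELECT category, AVG(quantity) as val
FROM sales
GROUP BY category
ORDER BY val DESC
LIMIT 1

Result: Food with avg(quantity) = 42.00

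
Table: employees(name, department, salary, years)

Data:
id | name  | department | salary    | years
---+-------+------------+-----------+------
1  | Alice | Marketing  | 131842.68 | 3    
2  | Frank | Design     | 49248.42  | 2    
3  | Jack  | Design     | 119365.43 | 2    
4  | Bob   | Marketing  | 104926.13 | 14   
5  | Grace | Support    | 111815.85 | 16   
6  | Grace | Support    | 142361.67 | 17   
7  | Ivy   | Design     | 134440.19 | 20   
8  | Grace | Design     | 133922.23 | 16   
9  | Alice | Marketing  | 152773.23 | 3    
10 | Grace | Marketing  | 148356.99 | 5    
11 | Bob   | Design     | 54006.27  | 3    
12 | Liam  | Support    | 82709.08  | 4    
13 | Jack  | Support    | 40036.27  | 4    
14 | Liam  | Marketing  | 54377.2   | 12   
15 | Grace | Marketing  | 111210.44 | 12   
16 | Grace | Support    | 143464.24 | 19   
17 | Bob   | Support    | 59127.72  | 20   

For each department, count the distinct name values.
SELECT department, COUNT(DISTINCT name)
FROM employees
GROUP BY department

Result:
  Design: 5 distinct
  Marketing: 4 distinct
  Support: 4 distinct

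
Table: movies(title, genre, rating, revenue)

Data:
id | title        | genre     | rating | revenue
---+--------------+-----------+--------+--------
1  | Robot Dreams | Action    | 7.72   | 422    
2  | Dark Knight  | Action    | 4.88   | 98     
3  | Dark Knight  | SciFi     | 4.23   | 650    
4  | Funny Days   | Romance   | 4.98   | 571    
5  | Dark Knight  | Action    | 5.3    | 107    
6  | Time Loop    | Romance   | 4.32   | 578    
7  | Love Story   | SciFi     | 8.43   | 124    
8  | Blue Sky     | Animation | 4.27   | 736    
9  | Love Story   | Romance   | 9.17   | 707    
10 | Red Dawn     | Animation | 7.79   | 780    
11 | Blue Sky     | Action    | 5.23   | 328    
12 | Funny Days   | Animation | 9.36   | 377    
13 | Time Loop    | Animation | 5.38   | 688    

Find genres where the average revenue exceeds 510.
SELECT genre, AVG(revenue)
FROM movies
GROUP BY genre
HAVING AVG(revenue) > 510

Result:
  Animation: avg=645.25
  Romance: avg=618.67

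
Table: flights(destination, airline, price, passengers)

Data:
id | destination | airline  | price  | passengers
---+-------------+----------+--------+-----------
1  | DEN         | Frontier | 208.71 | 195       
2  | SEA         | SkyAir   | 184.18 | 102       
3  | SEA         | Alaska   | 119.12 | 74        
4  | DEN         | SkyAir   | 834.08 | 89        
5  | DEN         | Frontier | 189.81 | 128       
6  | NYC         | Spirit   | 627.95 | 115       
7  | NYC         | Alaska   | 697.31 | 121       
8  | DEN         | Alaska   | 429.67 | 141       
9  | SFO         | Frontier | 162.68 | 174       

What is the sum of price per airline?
SELECT airline, SUM(price) as result
FROM flights
GROUP BY airline

Result:
  Alaska: 1246.10
  Frontier: 561.20
  SkyAir: 1018.26
  Spirit: 627.95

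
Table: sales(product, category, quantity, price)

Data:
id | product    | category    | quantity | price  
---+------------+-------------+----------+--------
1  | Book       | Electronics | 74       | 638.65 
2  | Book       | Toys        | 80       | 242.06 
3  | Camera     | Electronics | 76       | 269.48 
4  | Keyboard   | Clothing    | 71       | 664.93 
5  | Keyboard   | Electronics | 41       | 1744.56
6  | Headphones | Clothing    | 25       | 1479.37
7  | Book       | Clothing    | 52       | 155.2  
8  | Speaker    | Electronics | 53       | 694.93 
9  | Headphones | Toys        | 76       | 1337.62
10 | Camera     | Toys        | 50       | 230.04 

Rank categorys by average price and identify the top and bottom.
SELECT category, AVG(price)
FROM sales
GROUP BY category
ORDER BY AVG(price)

All groups:
  Toys: 603.24
  Clothing: 766.50
  Electronics: 836.91

Highest: Electronics (836.91)
Lowest: Toys (603.24)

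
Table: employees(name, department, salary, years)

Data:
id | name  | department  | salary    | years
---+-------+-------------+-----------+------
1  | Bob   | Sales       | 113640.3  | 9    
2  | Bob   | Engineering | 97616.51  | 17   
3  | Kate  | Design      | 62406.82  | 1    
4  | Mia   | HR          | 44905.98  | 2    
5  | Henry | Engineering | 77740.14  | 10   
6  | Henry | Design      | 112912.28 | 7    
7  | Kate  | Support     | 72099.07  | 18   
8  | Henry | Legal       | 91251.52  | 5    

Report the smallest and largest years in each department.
SELECT department, MIN(years), MAX(years)
FROM employees
GROUP BY department

Result:
  Design: min=1, max=7
  Engineering: min=10, max=17
  HR: min=2, max=2
  Legal: min=5, max=5
  Sales: min=9, max=9
  Support: min=18, max=18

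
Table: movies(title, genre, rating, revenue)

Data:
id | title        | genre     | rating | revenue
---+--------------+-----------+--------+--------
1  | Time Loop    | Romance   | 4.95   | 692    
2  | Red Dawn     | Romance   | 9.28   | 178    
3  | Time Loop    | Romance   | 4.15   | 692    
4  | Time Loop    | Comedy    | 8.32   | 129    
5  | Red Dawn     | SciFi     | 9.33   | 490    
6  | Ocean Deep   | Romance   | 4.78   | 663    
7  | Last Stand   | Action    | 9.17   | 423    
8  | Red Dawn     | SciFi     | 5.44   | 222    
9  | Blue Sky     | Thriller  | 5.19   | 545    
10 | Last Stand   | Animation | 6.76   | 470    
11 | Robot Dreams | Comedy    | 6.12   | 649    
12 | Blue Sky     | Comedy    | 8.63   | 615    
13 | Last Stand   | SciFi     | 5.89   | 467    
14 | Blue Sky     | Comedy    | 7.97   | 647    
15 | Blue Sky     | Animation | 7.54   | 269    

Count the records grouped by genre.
SELECT genre, COUNT(*) as count
FROM movies
GROUP BY genre

Result:
  Action: 1
  Animation: 2
  Comedy: 4
  Romance: 4
  SciFi: 3
  Thriller: 1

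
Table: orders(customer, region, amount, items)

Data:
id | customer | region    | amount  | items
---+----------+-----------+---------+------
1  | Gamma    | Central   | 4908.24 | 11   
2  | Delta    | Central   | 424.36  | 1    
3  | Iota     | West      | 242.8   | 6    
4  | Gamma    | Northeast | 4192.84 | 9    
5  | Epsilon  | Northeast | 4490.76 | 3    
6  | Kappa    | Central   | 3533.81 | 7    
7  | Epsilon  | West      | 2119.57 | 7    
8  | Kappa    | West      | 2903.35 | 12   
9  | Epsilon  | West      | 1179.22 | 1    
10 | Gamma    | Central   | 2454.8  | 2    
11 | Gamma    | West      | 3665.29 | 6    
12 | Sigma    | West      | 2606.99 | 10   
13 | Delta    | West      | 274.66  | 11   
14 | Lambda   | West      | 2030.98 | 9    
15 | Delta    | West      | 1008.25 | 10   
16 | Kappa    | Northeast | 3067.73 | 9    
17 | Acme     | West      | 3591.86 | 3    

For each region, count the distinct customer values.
SELECT region, COUNT(DISTINCT customer)
FROM orders
GROUP BY region

Result:
  Central: 3 distinct
  Northeast: 3 distinct
  West: 8 distinct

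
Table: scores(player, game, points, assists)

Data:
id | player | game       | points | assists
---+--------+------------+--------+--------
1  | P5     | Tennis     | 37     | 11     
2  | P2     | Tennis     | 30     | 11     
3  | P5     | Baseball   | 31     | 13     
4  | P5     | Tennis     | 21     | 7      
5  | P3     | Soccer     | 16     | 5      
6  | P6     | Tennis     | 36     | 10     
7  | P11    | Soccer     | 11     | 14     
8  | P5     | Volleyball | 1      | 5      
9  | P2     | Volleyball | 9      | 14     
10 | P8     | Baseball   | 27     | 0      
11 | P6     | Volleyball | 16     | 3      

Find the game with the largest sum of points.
SELECT game, SUM(points) as val
FROM scores
GROUP BY game
ORDER BY val DESC
LIMIT 1

Result: Tennis with sum(points) = 124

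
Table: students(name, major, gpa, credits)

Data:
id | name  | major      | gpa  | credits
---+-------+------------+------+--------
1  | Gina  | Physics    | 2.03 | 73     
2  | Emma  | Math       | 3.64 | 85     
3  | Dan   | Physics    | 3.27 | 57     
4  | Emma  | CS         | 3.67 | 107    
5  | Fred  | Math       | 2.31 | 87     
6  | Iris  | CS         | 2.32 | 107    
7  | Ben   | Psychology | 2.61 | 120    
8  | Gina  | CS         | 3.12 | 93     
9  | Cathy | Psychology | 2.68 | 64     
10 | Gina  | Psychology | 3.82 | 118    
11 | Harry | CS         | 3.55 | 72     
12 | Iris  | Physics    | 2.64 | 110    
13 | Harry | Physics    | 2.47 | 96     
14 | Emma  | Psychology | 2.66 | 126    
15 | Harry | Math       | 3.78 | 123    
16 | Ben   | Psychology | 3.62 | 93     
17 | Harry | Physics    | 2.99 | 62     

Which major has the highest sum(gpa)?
SELECT major, SUM(gpa) as val
FROM students
GROUP BY major
ORDER BY val DESC
LIMIT 1

Result: Psychology with sum(gpa) = 15.39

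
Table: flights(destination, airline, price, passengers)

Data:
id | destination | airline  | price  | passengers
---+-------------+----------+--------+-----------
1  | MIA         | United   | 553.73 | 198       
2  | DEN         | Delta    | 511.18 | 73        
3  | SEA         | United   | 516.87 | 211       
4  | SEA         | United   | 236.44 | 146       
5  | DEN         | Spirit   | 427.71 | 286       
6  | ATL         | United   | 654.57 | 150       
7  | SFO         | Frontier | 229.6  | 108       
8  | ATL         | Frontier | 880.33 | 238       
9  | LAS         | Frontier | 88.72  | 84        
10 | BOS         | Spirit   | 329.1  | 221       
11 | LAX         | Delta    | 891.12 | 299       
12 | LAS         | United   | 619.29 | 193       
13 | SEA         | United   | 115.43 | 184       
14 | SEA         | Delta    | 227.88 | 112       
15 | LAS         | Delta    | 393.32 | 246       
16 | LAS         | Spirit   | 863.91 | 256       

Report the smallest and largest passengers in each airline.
SELECT airline, MIN(passengers), MAX(passengers)
FROM flights
GROUP BY airline

Result:
  Delta: min=73, max=299
  Frontier: min=84, max=238
  Spirit: min=221, max=286
  United: min=146, max=211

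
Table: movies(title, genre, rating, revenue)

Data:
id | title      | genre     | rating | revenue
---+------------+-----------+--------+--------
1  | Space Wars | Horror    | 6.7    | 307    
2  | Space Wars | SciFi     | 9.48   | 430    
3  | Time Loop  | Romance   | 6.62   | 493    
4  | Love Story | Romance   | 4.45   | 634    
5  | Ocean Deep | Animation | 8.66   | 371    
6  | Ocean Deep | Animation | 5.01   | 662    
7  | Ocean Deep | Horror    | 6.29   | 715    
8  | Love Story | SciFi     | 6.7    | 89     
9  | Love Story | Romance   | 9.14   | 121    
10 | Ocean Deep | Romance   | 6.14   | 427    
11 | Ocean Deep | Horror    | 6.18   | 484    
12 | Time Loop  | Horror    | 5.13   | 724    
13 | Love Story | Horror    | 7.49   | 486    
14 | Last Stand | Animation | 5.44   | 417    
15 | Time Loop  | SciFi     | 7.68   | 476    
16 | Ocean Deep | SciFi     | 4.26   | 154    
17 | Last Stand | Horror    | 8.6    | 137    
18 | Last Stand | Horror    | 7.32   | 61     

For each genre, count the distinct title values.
SELECT genre, COUNT(DISTINCT title)
FROM movies
GROUP BY genre

Result:
  Animation: 2 distinct
  Horror: 5 distinct
  Romance: 3 distinct
  SciFi: 4 distinct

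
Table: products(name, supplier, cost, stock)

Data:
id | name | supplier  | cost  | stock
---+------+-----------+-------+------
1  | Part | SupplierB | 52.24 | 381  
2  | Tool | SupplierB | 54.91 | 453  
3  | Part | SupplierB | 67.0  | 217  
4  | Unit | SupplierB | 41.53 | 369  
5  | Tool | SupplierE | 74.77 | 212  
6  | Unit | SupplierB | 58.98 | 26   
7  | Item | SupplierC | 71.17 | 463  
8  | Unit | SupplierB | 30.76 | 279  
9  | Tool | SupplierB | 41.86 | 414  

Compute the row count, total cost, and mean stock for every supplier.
SELECT supplier,
       COUNT(*) as cnt,
       SUM(cost) as total_cost,
       AVG(stock) as avg_stock
FROM products
GROUP BY supplier

Result:
  SupplierB: 7 records, 347.28 total cost, 305.57 avg stock
  SupplierC: 1 records, 71.17 total cost, 463.00 avg stock
  SupplierE: 1 records, 74.77 total cost, 212.00 avg stock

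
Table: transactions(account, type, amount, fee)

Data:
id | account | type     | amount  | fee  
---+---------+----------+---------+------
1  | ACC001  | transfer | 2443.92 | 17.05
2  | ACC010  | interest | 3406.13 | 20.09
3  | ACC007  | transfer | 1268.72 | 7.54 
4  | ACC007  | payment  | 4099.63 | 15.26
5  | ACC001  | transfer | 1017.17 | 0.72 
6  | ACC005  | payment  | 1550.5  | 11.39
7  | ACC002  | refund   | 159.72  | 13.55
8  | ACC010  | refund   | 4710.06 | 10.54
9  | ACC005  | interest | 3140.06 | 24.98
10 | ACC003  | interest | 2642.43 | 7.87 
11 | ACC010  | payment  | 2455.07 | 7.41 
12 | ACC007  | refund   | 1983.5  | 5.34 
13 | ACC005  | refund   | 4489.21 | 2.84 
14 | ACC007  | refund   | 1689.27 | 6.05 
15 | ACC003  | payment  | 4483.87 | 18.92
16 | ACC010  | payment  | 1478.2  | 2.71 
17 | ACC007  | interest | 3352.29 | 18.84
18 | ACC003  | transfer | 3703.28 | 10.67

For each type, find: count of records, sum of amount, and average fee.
SELECT type,
       COUNT(*) as cnt,
       SUM(amount) as total_amount,
       AVG(fee) as avg_fee
FROM transactions
GROUP BY type

Result:
  interest: 4 records, 12540.91 total amount, 17.95 avg fee
  payment: 5 records, 14067.27 total amount, 11.14 avg fee
  refund: 5 records, 13031.76 total amount, 7.66 avg fee
  transfer: 4 records, 8433.09 total amount, 9.00 avg fee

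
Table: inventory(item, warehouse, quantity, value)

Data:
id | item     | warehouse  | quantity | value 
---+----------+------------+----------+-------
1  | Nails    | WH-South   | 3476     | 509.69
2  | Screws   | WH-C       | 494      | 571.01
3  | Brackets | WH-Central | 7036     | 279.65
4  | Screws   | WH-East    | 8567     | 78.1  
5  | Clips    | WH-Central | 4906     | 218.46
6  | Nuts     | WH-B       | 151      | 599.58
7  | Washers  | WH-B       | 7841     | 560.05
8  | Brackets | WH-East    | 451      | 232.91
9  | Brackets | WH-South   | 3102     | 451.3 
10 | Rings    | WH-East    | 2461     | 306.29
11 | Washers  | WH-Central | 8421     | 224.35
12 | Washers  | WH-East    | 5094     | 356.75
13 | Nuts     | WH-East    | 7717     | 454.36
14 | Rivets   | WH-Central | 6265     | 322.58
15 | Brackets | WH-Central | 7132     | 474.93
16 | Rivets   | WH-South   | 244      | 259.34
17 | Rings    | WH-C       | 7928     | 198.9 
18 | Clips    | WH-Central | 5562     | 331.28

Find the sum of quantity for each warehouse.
SELECT warehouse, SUM(quantity) as result
FROM inventory
GROUP BY warehouse

Result:
  WH-B: 7992
  WH-C: 8422
  WH-Central: 39322
  WH-East: 24290
  WH-South: 6822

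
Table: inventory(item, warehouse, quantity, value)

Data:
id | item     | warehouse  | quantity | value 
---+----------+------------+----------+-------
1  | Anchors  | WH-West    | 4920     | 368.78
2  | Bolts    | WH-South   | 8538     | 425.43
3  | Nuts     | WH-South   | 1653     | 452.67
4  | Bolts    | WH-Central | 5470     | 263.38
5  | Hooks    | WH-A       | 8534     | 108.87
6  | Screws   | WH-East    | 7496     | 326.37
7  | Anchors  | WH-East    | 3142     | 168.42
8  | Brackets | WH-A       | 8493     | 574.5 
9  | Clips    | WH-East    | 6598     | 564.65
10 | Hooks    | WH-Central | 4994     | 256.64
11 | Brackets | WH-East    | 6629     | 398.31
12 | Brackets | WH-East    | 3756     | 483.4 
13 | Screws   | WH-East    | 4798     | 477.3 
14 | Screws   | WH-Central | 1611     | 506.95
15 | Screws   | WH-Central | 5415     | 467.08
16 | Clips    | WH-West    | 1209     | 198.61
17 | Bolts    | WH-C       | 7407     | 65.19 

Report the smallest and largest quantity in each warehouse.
SELECT warehouse, MIN(quantity), MAX(quantity)
FROM inventory
GROUP BY warehouse

Result:
  WH-A: min=8493, max=8534
  WH-C: min=7407, max=7407
  WH-Central: min=1611, max=5470
  WH-East: min=3142, max=7496
  WH-South: min=1653, max=8538
  WH-West: min=1209, max=4920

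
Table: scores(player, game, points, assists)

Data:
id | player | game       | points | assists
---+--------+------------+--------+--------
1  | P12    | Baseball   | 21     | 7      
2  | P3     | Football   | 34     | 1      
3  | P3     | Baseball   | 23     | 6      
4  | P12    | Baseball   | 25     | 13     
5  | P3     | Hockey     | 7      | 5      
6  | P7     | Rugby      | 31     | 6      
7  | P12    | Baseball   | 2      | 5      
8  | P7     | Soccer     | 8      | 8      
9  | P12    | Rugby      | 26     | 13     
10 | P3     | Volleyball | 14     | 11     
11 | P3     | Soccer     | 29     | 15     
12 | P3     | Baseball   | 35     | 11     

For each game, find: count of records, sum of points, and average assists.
SELECT game,
       COUNT(*) as cnt,
       SUM(points) as total_points,
       AVG(assists) as avg_assists
FROM scores
GROUP BY game

Result:
  Baseball: 5 records, 106 total points, 8.40 avg assists
  Football: 1 records, 34 total points, 1.00 avg assists
  Hockey: 1 records, 7 total points, 5.00 avg assists
  Rugby: 2 records, 57 total points, 9.50 avg assists
  Soccer: 2 records, 37 total points, 11.50 avg assists
  Volleyball: 1 records, 14 total points, 11.00 avg assists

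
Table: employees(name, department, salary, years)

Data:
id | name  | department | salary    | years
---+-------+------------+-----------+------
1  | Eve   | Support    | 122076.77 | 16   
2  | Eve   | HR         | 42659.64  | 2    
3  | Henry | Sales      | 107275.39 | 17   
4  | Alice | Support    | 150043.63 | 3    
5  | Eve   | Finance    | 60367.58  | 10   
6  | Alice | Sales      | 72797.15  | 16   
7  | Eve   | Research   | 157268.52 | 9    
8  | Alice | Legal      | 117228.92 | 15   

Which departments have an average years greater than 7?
SELECT department, AVG(years)
FROM employees
GROUP BY department
HAVING AVG(years) > 7

Result:
  Finance: avg=10.00
  Legal: avg=15.00
  Research: avg=9.00
  Sales: avg=16.50
  Support: avg=9.50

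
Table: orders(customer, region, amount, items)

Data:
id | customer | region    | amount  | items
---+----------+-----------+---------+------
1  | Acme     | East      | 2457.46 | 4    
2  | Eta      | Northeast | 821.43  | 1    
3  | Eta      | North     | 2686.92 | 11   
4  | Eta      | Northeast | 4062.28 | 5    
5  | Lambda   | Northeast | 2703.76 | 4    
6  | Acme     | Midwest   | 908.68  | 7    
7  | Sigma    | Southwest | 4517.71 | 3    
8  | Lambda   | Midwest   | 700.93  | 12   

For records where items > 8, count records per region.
SELECT region, COUNT(*)
FROM orders
WHERE items > 8
GROUP BY region

Note: WHERE filters rows before grouping.

Result:
  Midwest: 1
  North: 1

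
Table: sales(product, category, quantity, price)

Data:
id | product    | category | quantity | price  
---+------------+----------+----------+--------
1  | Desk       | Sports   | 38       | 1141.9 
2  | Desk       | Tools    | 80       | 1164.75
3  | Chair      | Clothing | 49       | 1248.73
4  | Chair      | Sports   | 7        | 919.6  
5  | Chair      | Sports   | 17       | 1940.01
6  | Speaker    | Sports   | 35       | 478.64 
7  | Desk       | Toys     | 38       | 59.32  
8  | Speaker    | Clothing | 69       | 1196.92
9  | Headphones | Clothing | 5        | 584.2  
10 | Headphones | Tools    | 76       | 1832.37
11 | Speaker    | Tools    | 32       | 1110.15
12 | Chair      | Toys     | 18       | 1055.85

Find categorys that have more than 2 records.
SELECT category, COUNT(*) as cnt
FROM sales
GROUP BY category
HAVING COUNT(*) > 2

Result:
  Clothing: 3
  Sports: 4
  Tools: 3

Note: HAVING filters groups after aggregation, WHERE filters rows before.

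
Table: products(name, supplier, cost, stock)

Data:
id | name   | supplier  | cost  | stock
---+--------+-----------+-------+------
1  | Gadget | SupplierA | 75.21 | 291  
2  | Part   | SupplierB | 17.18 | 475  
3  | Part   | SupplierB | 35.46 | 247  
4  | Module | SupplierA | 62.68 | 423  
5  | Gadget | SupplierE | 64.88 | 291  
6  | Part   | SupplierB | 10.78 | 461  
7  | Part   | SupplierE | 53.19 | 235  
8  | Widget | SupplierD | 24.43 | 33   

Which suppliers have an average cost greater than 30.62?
SELECT supplier, AVG(cost)
FROM products
GROUP BY supplier
HAVING AVG(cost) > 30.62

Result:
  SupplierA: avg=68.95
  SupplierE: avg=59.04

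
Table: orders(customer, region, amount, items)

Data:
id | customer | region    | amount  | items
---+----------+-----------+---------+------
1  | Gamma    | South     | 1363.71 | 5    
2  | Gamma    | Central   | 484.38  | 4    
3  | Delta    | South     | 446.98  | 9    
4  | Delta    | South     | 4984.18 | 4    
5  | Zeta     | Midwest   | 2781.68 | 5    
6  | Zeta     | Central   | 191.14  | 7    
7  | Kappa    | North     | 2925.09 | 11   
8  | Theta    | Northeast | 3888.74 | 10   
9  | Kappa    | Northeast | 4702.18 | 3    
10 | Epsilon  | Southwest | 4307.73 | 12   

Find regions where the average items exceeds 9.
SELECT region, AVG(items)
FROM orders
GROUP BY region
HAVING AVG(items) > 9

Result:
  North: avg=11.00
  Southwest: avg=12.00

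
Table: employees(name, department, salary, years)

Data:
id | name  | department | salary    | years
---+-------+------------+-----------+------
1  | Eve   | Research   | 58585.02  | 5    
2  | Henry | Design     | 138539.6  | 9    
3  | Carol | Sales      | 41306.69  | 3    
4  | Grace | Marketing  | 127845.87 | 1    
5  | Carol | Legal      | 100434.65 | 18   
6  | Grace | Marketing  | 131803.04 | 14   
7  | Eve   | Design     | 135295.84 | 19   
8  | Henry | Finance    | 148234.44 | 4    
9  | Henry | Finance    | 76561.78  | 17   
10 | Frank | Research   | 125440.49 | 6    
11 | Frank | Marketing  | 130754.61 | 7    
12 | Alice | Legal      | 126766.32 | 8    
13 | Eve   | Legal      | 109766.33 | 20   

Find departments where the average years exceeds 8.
SELECT department, AVG(years)
FROM employees
GROUP BY department
HAVING AVG(years) > 8

Result:
  Design: avg=14.00
  Finance: avg=10.50
  Legal: avg=15.33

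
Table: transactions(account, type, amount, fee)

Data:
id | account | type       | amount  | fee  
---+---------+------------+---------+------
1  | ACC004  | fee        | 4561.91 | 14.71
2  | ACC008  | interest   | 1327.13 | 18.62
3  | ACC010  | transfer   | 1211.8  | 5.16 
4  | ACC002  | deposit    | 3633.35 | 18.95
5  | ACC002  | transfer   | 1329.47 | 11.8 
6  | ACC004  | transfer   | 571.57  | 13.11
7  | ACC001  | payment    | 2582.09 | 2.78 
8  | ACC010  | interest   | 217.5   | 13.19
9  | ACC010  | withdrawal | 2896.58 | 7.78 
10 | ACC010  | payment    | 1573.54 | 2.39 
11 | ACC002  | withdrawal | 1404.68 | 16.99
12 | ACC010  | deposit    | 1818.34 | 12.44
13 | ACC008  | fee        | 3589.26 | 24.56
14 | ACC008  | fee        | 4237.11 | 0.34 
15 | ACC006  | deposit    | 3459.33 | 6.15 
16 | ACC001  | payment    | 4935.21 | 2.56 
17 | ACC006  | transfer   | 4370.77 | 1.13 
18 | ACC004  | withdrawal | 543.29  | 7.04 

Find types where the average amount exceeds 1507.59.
SELECT type, AVG(amount)
FROM transactions
GROUP BY type
HAVING AVG(amount) > 1507.59

Result:
  deposit: avg=2970.34
  fee: avg=4129.43
  payment: avg=3030.28
  transfer: avg=1870.90
  withdrawal: avg=1614.85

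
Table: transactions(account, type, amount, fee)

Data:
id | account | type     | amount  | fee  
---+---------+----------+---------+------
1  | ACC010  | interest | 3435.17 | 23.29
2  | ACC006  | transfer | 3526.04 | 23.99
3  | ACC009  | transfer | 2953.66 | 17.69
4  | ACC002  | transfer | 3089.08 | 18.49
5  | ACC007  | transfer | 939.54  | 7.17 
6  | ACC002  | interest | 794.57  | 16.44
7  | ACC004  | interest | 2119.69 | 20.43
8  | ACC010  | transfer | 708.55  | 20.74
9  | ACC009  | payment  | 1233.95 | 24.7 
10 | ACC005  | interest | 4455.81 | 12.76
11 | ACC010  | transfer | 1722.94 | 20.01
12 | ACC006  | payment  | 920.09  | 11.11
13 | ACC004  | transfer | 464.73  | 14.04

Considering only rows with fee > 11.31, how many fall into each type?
SELECT type, COUNT(*)
FROM transactions
WHERE fee > 11.31
GROUP BY type

Note: WHERE filters rows before grouping.

Result:
  interest: 4
  payment: 1
  transfer: 6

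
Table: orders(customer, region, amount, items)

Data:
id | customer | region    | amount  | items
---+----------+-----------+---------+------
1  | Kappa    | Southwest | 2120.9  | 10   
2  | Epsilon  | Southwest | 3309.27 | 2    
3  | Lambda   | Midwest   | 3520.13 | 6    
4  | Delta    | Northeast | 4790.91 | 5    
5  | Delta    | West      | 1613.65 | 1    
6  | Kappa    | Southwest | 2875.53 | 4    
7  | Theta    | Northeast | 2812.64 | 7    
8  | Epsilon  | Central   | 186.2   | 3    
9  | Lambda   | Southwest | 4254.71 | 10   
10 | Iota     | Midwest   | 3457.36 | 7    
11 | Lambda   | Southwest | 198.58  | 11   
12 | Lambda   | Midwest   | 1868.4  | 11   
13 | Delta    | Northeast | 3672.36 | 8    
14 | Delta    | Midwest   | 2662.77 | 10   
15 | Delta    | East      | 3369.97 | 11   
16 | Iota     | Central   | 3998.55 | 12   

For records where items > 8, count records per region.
SELECT region, COUNT(*)
FROM orders
WHERE items > 8
GROUP BY region

Note: WHERE filters rows before grouping.

Result:
  Central: 1
  East: 1
  Midwest: 2
  Southwest: 3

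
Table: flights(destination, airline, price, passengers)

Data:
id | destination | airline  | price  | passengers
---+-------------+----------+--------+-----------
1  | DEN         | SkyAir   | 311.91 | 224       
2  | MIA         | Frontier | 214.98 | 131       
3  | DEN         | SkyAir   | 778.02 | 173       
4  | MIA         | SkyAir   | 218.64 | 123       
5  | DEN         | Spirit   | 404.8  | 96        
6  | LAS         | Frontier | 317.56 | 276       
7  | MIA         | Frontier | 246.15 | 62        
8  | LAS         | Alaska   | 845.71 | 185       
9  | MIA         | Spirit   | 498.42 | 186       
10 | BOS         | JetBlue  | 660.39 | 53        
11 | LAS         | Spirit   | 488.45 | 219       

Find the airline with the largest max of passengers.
SELECT airline, MAX(passengers) as val
FROM flights
GROUP BY airline
ORDER BY val DESC
LIMIT 1

Result: Frontier with max(passengers) = 276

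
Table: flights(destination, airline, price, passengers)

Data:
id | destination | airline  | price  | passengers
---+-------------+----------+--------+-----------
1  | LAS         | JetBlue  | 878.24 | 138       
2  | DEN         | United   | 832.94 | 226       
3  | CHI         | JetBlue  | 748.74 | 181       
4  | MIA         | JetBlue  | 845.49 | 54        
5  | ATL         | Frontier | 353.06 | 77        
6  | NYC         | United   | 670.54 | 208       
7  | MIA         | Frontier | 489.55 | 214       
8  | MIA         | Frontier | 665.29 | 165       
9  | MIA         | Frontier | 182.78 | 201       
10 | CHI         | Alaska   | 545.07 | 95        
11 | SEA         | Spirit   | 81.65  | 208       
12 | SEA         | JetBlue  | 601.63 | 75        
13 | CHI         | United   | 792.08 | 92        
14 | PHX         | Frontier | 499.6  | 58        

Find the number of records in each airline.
SELECT airline, COUNT(*) as count
FROM flights
GROUP BY airline

Result:
  Alaska: 1
  Frontier: 5
  JetBlue: 4
  Spirit: 1
  United: 3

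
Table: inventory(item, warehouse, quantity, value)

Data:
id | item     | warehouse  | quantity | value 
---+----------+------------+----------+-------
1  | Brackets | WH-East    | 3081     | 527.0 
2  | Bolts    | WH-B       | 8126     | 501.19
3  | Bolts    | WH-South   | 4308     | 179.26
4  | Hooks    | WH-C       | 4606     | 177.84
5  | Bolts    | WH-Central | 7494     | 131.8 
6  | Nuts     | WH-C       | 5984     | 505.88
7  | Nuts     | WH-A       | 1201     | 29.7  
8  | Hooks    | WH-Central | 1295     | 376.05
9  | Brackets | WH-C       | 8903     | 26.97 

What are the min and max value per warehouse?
SELECT warehouse, MIN(value), MAX(value)
FROM inventory
GROUP BY warehouse

Result:
  WH-A: min=29.70, max=29.70
  WH-B: min=501.19, max=501.19
  WH-C: min=26.97, max=505.88
  WH-Central: min=131.80, max=376.05
  WH-East: min=527.00, max=527.00
  WH-South: min=179.26, max=179.26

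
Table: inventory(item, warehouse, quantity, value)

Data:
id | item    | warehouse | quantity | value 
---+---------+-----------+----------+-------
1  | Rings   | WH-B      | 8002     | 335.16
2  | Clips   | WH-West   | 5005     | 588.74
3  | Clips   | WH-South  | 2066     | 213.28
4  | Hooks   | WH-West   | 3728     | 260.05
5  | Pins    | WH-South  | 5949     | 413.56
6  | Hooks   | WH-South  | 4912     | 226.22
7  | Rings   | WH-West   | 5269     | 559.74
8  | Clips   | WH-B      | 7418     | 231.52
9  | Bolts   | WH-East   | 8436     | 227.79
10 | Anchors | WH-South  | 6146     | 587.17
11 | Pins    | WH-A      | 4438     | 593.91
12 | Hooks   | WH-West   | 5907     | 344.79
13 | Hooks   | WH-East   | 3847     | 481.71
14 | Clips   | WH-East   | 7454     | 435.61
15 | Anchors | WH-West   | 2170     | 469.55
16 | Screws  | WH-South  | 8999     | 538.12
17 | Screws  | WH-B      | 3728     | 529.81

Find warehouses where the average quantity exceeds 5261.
SELECT warehouse, AVG(quantity)
FROM inventory
GROUP BY warehouse
HAVING AVG(quantity) > 5261

Result:
  WH-B: avg=6382.67
  WH-East: avg=6579.00
  WH-South: avg=5614.40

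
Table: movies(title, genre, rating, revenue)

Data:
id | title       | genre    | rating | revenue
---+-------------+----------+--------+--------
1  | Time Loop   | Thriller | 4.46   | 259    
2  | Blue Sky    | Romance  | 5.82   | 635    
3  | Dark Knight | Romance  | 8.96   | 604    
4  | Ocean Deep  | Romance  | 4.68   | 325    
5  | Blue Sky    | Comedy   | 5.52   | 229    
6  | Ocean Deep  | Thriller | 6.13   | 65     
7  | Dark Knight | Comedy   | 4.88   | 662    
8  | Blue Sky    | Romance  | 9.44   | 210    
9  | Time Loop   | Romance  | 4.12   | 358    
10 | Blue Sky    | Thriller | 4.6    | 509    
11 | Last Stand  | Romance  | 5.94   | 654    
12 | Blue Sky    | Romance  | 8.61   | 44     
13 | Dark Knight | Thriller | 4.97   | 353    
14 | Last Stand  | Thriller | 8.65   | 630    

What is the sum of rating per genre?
SELECT genre, SUM(rating) as result
FROM movies
GROUP BY genre

Result:
  Comedy: 10.40
  Romance: 47.57
  Thriller: 28.81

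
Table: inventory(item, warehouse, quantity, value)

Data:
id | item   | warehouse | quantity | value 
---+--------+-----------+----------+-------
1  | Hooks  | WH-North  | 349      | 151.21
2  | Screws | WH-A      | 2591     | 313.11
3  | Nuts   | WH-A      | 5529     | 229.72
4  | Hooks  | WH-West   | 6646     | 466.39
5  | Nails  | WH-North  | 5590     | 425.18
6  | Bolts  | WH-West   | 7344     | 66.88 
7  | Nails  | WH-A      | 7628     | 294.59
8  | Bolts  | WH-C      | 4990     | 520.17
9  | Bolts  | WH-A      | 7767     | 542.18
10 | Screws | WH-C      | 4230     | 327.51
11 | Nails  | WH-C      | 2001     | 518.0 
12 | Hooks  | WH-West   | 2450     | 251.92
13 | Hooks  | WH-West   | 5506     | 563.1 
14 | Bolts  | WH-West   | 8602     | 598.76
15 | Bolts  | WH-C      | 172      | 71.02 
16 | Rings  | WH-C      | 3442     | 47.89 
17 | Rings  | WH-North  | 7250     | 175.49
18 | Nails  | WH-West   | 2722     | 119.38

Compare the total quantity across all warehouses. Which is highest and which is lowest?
SELECT warehouse, SUM(quantity)
FROM inventory
GROUP BY warehouse
ORDER BY SUM(quantity)

All groups:
  WH-North: 13189
  WH-C: 14835
  WH-A: 23515
  WH-West: 33270

Highest: WH-West (33270)
Lowest: WH-North (13189)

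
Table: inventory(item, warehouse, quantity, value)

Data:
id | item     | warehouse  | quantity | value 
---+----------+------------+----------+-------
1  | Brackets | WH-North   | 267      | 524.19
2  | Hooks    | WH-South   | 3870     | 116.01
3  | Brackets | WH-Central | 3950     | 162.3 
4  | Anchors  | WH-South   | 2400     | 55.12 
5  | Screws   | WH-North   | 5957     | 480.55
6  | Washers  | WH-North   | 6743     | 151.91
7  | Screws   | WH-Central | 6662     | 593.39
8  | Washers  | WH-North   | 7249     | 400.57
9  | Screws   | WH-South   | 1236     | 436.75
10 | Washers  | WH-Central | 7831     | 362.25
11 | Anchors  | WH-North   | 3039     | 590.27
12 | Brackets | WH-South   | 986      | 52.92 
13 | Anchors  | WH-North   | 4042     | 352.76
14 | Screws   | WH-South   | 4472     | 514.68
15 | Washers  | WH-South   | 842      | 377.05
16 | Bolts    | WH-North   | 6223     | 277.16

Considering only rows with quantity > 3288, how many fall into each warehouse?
SELECT warehouse, COUNT(*)
FROM inventory
WHERE quantity > 3288
GROUP BY warehouse

Note: WHERE filters rows before grouping.

Result:
  WH-Central: 3
  WH-North: 5
  WH-South: 2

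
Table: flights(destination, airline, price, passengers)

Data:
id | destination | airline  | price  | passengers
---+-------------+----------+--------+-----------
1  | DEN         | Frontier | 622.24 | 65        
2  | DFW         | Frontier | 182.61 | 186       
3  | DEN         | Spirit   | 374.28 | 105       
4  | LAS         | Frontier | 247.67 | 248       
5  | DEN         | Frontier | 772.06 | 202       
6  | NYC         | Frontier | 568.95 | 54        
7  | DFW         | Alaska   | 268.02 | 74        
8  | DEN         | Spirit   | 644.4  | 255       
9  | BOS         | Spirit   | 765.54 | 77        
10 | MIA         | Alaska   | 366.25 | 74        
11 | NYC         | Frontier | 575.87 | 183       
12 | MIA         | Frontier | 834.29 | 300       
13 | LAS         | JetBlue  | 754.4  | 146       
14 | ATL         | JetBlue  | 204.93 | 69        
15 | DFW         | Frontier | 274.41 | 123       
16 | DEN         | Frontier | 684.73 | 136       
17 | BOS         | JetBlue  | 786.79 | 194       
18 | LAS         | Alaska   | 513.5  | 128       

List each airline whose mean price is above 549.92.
SELECT airline, AVG(price)
FROM flights
GROUP BY airline
HAVING AVG(price) > 549.92

Result:
  JetBlue: avg=582.04
  Spirit: avg=594.74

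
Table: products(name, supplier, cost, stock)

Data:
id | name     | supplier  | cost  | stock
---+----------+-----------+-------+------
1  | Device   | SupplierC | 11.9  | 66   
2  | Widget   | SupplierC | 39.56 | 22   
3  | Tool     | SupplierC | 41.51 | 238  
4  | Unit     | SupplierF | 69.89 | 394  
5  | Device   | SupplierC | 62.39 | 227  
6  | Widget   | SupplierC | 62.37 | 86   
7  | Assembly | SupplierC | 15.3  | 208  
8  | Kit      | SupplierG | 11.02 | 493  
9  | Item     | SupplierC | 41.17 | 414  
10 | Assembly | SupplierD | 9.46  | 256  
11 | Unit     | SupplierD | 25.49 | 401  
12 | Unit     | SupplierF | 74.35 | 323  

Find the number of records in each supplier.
SELECT supplier, COUNT(*) as count
FROM products
GROUP BY supplier

Result:
  SupplierC: 7
  SupplierD: 2
  SupplierF: 2
  SupplierG: 1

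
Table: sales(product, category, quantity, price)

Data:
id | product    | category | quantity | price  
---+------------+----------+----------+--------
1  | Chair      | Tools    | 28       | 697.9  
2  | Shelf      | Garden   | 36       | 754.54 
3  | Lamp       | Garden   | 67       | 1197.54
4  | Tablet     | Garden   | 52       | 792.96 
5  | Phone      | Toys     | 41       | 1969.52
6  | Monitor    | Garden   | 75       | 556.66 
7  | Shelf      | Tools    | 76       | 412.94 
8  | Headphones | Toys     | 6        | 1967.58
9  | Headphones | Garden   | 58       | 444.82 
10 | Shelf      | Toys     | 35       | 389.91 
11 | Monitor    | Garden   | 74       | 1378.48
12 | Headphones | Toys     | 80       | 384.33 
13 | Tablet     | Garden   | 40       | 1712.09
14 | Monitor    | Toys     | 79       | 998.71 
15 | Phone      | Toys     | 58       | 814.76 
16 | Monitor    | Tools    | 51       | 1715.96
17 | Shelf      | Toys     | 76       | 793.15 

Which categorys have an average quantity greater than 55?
SELECT category, AVG(quantity)
FROM sales
GROUP BY category
HAVING AVG(quantity) > 55

Result:
  Garden: avg=57.43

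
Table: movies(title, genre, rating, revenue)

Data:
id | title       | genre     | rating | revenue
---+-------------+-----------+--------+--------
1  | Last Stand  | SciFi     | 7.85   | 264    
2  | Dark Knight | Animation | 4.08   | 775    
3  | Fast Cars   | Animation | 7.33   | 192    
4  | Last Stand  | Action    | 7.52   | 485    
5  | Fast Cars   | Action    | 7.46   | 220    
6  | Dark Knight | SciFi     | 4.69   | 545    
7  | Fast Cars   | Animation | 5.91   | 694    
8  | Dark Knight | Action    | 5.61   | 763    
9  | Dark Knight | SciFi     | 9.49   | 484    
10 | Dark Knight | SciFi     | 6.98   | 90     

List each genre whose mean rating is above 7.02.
SELECT genre, AVG(rating)
FROM movies
GROUP BY genre
HAVING AVG(rating) > 7.02

Result:
  SciFi: avg=7.25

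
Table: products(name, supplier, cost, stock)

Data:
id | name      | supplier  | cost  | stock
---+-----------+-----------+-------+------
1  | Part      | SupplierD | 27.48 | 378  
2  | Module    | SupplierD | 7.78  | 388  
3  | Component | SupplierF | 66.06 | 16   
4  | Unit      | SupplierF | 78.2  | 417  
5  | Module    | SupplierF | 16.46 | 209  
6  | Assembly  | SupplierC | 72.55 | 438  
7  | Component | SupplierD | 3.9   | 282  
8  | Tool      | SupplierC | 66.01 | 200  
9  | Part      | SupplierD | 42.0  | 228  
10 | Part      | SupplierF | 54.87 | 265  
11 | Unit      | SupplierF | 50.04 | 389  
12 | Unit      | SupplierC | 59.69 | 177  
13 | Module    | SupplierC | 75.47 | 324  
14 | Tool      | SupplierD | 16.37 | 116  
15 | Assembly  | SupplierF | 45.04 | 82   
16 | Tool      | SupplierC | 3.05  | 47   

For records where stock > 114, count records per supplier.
SELECT supplier, COUNT(*)
FROM products
WHERE stock > 114
GROUP BY supplier

Note: WHERE filters rows before grouping.

Result:
  SupplierC: 4
  SupplierD: 5
  SupplierF: 4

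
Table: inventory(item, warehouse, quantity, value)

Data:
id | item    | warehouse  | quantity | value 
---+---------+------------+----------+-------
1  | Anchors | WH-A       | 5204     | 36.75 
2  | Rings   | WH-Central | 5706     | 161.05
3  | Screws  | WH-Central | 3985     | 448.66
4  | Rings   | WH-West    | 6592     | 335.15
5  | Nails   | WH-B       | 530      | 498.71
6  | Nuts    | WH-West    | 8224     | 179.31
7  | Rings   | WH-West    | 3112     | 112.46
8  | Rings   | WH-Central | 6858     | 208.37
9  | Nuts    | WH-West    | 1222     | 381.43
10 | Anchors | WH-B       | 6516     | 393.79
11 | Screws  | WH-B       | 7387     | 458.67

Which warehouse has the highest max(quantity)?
SELECT warehouse, MAX(quantity) as val
FROM inventory
GROUP BY warehouse
ORDER BY val DESC
LIMIT 1

Result: WH-West with max(quantity) = 8224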